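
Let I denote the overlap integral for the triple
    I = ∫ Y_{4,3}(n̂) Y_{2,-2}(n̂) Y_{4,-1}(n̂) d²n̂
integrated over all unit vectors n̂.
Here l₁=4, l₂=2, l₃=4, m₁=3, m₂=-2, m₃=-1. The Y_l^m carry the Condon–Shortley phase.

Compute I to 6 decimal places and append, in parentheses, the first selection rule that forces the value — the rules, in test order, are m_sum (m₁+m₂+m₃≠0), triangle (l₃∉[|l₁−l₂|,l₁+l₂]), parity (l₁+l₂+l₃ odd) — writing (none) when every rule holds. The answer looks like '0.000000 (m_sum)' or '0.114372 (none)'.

m-sum 0 ✓  L=10 even ✓  2≤4≤6 ✓
Π(2lᵢ+1) = 9×5×9 = 405
triangle coeff Δ(4,2,4) = 1/13860
Σ_t [0,2]: t=0:+1/192 t=1:−1/36 t=2:+1/192 = -5/288
(3j)²=20/693 [(4 2 4; 0 0 0)], sign=-1
Σ_t [0,0]: t=0:+1/480 = 1/480
(3j)²=3/110 [(4 2 4; 3 -2 -1)], sign=-1
⇒ 4πI² = 270/847
I = (+1)√(270/847/(4π)) = 0.15927046
No selection rule forces the value: the integral is nonzero (none).

0.159270 (none)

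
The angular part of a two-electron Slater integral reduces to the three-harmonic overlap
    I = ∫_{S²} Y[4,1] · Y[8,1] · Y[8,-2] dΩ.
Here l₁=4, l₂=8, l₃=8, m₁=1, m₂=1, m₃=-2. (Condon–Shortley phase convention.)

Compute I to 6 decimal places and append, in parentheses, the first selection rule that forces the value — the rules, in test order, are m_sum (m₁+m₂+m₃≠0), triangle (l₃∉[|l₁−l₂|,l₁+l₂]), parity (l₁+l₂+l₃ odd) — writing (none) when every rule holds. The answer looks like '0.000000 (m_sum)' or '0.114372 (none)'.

0.089739 (none)

Checks pass: Σm=0; 20 even; l₃=8∈[4,12].
(2·4+1)(2·8+1)(2·8+1) = 2601
Δ: 4! 4! 12! / 21! → 1/185175900
sum: t=0:+1/557383680 t=1:−1/21772800 t=2:+1/8294400 t=3:−1/21772800 t=4:+1/557383680 = 1/30965760
3j²(4 8 8; 0 0 0) = Δ·Π!·Σ² = 36/4199  (sign +1)
sum: t=0:+1/313528320 t=1:−1/23224320 t=2:+1/14515200 t=3:−1/74649600 = 7/447897600
3j²(4 8 8; 1 1 -2) = Δ·Π!·Σ² = 343/75582  (sign +1)
combine: 4πI² = 2601·36/4199·343/75582 = 6174/61009
take √, sign +1: I = 0.08973904
No selection rule forces the value: the integral is nonzero (none).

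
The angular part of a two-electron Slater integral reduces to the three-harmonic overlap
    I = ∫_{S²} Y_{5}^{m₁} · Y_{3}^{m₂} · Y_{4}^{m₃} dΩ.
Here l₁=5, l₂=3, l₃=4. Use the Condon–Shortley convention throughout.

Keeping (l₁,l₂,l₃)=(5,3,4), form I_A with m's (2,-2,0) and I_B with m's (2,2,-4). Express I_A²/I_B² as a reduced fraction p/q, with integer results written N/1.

5/14

Shared (l₁,l₂,l₃)=(5,3,4): N and (l;000)² cancel in I_A²/I_B².
A: Δ = 4!·6!·2!/13! = 1/180180; Racah Σ t=0..1: t=0:+1/864 t=1:−1/576 = -1/1728; ⇒ 3j(5 3 4; 2 -2 0)² = 5/1287, sgn -1
B: Δ = 4!·6!·2!/13! = 1/180180; Racah Σ t=3..3: t=3:−1/8640 = -1/8640; ⇒ 3j(5 3 4; 2 2 -4)² = 14/1287, sgn -1
I_A²/I_B² = (5/1287)/(14/1287) = 5/14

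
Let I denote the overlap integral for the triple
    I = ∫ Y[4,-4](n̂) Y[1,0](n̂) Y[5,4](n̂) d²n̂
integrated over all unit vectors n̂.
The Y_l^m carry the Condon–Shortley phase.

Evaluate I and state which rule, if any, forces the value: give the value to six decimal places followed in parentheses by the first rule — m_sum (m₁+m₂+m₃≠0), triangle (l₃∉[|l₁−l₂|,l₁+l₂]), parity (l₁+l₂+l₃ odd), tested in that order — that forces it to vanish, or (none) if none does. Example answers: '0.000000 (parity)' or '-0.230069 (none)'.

Rules hold: Σm=0, L=10 even, 3≤5≤5.
N = 9·3·11 = 297
Δ = 0!·8!·2!/11! = 1/495
Racah Σ t=0..0: t=0:+1/576 = 1/576
⇒ 3j(4 1 5; 0 0 0)² = 5/99, sgn -1
Racah Σ t=0..0: t=0:+1/40320 = 1/40320
⇒ 3j(4 1 5; -4 0 4)² = 1/55, sgn -1
4πI² = N·(3j₀)²·(3jₘ)² = 3/11
I = +1·√(0.272727/4π) = 0.14731920
No selection rule forces the value: the integral is nonzero (none).

0.147319 (none)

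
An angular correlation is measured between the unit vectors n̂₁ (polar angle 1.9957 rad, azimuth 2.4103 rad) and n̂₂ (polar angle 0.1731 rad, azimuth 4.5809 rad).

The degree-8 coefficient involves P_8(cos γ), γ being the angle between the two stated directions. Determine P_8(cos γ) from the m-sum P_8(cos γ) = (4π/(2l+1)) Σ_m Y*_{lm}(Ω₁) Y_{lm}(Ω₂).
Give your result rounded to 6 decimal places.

Expand P_8 via completeness: Σ_{m} conj(Y_{8,m}) at Ω₁ times Y_{8,m} at Ω₂ —
  [-8]  conj(Y_{8,-8})(Ω₁) = 0.22212 + 0.10264j ; Y_{8,-8}(Ω₂) = 0.00000 + 0.00000j ; Δ = 0.00000 + 0.00000j
  [-7]  conj(Y_{8,-7})(Ω₁) = 0.17517 + 0.40674j ; Y_{8,-7}(Ω₂) = 0.00001 - 0.00001j ; Δ = 0.00000 + 0.00000j
  [-6]  conj(Y_{8,-6})(Ω₁) = -0.10637 + 0.31606j ; Y_{8,-6}(Ω₂) = -0.00009 - 0.00009j ; Δ = 0.00004 - 0.00002j
  [-5]  conj(Y_{8,-5})(Ω₁) = 0.08259 - 0.04673j ; Y_{8,-5}(Ω₂) = -0.00086 + 0.00111j ; Δ = -0.00002 + 0.00013j
  [-4]  conj(Y_{8,-4})(Ω₁) = 0.35086 + 0.07714j ; Y_{8,-4}(Ω₂) = 0.00952 + 0.00553j ; Δ = 0.00291 + 0.00267j
  [-3]  conj(Y_{8,-3})(Ω₁) = 0.04641 + 0.06459j ; Y_{8,-3}(Ω₂) = 0.02448 - 0.05882j ; Δ = 0.00494 - 0.00115j
  [-2]  conj(Y_{8,-2})(Ω₁) = 0.03412 - 0.31410j ; Y_{8,-2}(Ω₂) = -0.24972 - 0.06723j ; Δ = -0.02964 + 0.07614j
  [-1]  conj(Y_{8,-1})(Ω₁) = 0.10835 - 0.09722j ; Y_{8,-1}(Ω₂) = -0.08460 + 0.63968j ; Δ = 0.05302 + 0.07754j
  [+0]  conj(Y_{8,0})(Ω₁) = -0.29600 + 0.00000j ; Y_{8,0}(Ω₂) = 0.61482 + 0.00000j ; Δ = -0.18199 + 0.00000j
  [+1]  conj(Y_{8,1})(Ω₁) = -0.10835 - 0.09722j ; Y_{8,1}(Ω₂) = 0.08460 + 0.63968j ; Δ = 0.05302 - 0.07754j
  [+2]  conj(Y_{8,2})(Ω₁) = 0.03412 + 0.31410j ; Y_{8,2}(Ω₂) = -0.24972 + 0.06723j ; Δ = -0.02964 - 0.07614j
  [+3]  conj(Y_{8,3})(Ω₁) = -0.04641 + 0.06459j ; Y_{8,3}(Ω₂) = -0.02448 - 0.05882j ; Δ = 0.00494 + 0.00115j
  [+4]  conj(Y_{8,4})(Ω₁) = 0.35086 - 0.07714j ; Y_{8,4}(Ω₂) = 0.00952 - 0.00553j ; Δ = 0.00291 - 0.00267j
  [+5]  conj(Y_{8,5})(Ω₁) = -0.08259 - 0.04673j ; Y_{8,5}(Ω₂) = 0.00086 + 0.00111j ; Δ = -0.00002 - 0.00013j
  [+6]  conj(Y_{8,6})(Ω₁) = -0.10637 - 0.31606j ; Y_{8,6}(Ω₂) = -0.00009 + 0.00009j ; Δ = 0.00004 + 0.00002j
  [+7]  conj(Y_{8,7})(Ω₁) = -0.17517 + 0.40674j ; Y_{8,7}(Ω₂) = -0.00001 - 0.00001j ; Δ = 0.00000 - 0.00000j
  [+8]  conj(Y_{8,8})(Ω₁) = 0.22212 - 0.10264j ; Y_{8,8}(Ω₂) = 0.00000 - 0.00000j ; Δ = 0.00000 - 0.00000j
Total Σ_m = -0.11947 - 0.00000j. Multiply by 0.739198: -0.08831 - 0.00000j. P_8(cos γ) = -0.088310

-0.088310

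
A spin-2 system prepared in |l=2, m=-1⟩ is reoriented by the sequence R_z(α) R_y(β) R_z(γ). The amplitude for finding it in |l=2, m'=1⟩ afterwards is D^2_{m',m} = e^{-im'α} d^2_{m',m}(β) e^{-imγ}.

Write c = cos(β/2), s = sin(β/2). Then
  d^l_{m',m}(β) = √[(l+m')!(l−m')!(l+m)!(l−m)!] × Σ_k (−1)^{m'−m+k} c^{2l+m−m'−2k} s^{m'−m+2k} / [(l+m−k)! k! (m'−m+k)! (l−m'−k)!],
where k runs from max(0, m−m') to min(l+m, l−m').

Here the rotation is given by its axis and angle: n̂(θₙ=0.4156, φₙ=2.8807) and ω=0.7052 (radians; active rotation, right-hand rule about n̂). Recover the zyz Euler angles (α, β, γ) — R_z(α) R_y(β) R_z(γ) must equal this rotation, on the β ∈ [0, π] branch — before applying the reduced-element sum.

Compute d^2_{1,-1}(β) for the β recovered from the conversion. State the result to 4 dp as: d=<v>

d=0.0568

Axis–angle → zyz. n̂ = (sinθₙcosφₙ, sinθₙsinφₙ, cosθₙ) = (-0.390076, +0.104142, +0.914874), ω = 0.7052.
R = I cosω + sinω [n̂]ₓ + (1−cosω) n̂n̂ᵀ gives
  R = [+0.797775, -0.602698, -0.017617; +0.583319, +0.764069, +0.275567; -0.152623, -0.230117, +0.961120]
β = atan2(√(R₁₃²+R₂₃²), R₃₃) = 0.279765; α = atan2(R₂₃, R₁₃) mod 2π = 1.634639; γ = atan2(R₃₂, −R₃₁) mod 2π = 5.298017
d^2_{1,-1}(β=0.2798) via the finite sum:
With c≡cos(β/2)=0.990232 and s≡sin(β/2)=0.139427, N=[6·1·1·6]^{1/2}=6.000000
Admissible k: 0..1 (factorial args all ≥0)
  k=0: (−1)^2·6.0000/(2)·0.9902^2·0.1394^2 = +0.057186
  k=1: (−1)^3·6.0000/(6)·0.9902^0·0.1394^4 = -0.000378
d^2_{1,-1}(0.2798) = +0.057186 -0.000378 = +0.056808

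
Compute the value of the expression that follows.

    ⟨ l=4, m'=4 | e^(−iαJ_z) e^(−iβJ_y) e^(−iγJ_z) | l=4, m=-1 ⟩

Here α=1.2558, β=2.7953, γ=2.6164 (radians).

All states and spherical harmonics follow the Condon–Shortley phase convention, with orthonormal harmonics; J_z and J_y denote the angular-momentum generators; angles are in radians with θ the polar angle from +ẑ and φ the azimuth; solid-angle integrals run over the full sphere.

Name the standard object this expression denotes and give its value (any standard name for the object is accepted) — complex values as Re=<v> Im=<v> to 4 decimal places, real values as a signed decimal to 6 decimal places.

Wigner D-matrix element, Re=0.0263 Im=0.0238

This is a Wigner D-matrix element — the rotation-matrix element ⟨l m'| R(α,β,γ) |l m⟩ in the angular-momentum basis.
First d^4_{4,-1}(β=2.7953), then the phase factors e^{-i(4)α} and e^{-i(-1)γ}:
With c≡cos(β/2)=0.172282 and s≡sin(β/2)=0.985048, N=[40320·1·6·120]^{1/2}=5387.986637
k: max(0,(-1)−(4))=0 … min(4+(-1),4−(4))=0
  k=0: (−1)^5·5387.9866/(720)·0.1723^3·0.9850^5 = -0.035490
d^4_{4,-1}(2.7953) = -0.035490
D = (+0.305831+0.952086i)·(-0.035490)·(-0.865227+0.501380i) = +0.026332+0.023794i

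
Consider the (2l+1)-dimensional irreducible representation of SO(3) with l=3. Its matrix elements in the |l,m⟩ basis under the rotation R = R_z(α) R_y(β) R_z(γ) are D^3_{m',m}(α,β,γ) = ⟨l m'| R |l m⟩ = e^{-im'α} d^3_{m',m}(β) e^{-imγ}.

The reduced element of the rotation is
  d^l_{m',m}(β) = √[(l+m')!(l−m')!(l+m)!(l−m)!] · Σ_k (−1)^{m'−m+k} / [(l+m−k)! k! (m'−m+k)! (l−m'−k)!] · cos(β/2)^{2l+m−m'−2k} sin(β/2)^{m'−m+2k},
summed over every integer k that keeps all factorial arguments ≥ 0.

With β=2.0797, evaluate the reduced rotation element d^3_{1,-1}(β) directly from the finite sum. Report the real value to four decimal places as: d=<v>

d^3_{1,-1}(β=2.0797) via the finite sum:
Half-angle: c=0.506350, s=0.862328. N=√(24·2·2·24)=48.000000
Admissible k: 0..2 (factorial args all ≥0)
  k=0: (−1)^2·48.0000/(8)·0.5063^4·0.8623^2 = +0.293291
  k=1: (−1)^3·48.0000/(6)·0.5063^2·0.8623^4 = -1.134179
  k=2: (−1)^4·48.0000/(48)·0.5063^0·0.8623^6 = +0.411184
d^3_{1,-1}(2.0797) = +0.293291 -1.134179 +0.411184 = -0.429704

d=-0.4297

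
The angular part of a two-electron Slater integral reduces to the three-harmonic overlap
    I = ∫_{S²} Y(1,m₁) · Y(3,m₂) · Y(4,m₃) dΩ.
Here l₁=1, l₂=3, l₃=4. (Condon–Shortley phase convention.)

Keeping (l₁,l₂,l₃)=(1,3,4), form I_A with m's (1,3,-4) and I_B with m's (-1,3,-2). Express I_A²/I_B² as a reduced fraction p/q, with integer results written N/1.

28/1

Shared (l₁,l₂,l₃)=(1,3,4): N and (l;000)² cancel in I_A²/I_B².
A: Δ = 0!·2!·6!/9! = 1/252; Racah Σ t=0..0: t=0:+1/1440 = 1/1440; ⇒ 3j(1 3 4; 1 3 -4)² = 1/9, sgn +1
B: Δ = 0!·2!·6!/9! = 1/252; Racah Σ t=0..0: t=0:+1/1440 = 1/1440; ⇒ 3j(1 3 4; -1 3 -2)² = 1/252, sgn +1
I_A²/I_B² = (1/9)/(1/252) = 28/1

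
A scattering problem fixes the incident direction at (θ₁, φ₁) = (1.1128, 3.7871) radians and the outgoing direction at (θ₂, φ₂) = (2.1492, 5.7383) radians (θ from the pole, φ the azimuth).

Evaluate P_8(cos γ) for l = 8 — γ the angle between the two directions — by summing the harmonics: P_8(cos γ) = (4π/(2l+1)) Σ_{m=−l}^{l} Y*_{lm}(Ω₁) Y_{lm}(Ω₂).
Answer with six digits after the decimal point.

-0.014648

Expand P_8 via completeness: Σ_{m} conj(Y_{8,m}) at Ω₁ times Y_{8,m} at Ω₂ —
  [-8]  conj(Y_{8,-8})(Ω₁) = (0.094239, -0.194260) ; Y_{8,-8}(Ω₂) = (-0.043097, -0.116864) ; Δ = (-0.026763, -0.002641)
  [-7]  conj(Y_{8,-7})(Ω₁) = (0.082009, 0.417767) ; Y_{8,-7}(Ω₂) = (0.254441, 0.202663) ; Δ = (-0.063799, 0.122917)
  [-6]  conj(Y_{8,-6})(Ω₁) = (-0.281874, -0.252992) ; Y_{8,-6}(Ω₂) = (-0.448200, -0.057557) ; Δ = (0.111775, 0.129615)
  [-5]  conj(Y_{8,-5})(Ω₁) = (-0.014042, -0.001210) ; Y_{8,-5}(Ω₂) = (0.248095, -0.109950) ; Δ = (-0.003617, 0.001244)
  [-4]  conj(Y_{8,-4})(Ω₁) = (0.296647, -0.185803) ; Y_{8,-4}(Ω₂) = (0.091733, -0.131602) ; Δ = (0.002761, -0.056084)
  [-3]  conj(Y_{8,-3})(Ω₁) = (-0.059040, 0.154170) ; Y_{8,-3}(Ω₂) = (-0.023025, 0.360064) ; Δ = (-0.054152, -0.024808)
  [-2]  conj(Y_{8,-2})(Ω₁) = (0.075564, 0.262998) ; Y_{8,-2}(Ω₂) = (-0.009726, -0.018636) ; Δ = (0.004166, -0.003966)
  [-1]  conj(Y_{8,-1})(Ω₁) = (-0.179563, -0.135236) ; Y_{8,-1}(Ω₂) = (-0.293994, -0.178187) ; Δ = (0.028693, 0.071754)
  [+0]  conj(Y_{8,0})(Ω₁) = (-0.243692, -0.000000) ; Y_{8,0}(Ω₂) = (0.073630, 0.000000) ; Δ = (-0.017943, -0.000000)
  [+1]  conj(Y_{8,1})(Ω₁) = (0.179563, -0.135236) ; Y_{8,1}(Ω₂) = (0.293994, -0.178187) ; Δ = (0.028693, -0.071754)
  [+2]  conj(Y_{8,2})(Ω₁) = (0.075564, -0.262998) ; Y_{8,2}(Ω₂) = (-0.009726, 0.018636) ; Δ = (0.004166, 0.003966)
  [+3]  conj(Y_{8,3})(Ω₁) = (0.059040, 0.154170) ; Y_{8,3}(Ω₂) = (0.023025, 0.360064) ; Δ = (-0.054152, 0.024808)
  [+4]  conj(Y_{8,4})(Ω₁) = (0.296647, 0.185803) ; Y_{8,4}(Ω₂) = (0.091733, 0.131602) ; Δ = (0.002761, 0.056084)
  [+5]  conj(Y_{8,5})(Ω₁) = (0.014042, -0.001210) ; Y_{8,5}(Ω₂) = (-0.248095, -0.109950) ; Δ = (-0.003617, -0.001244)
  [+6]  conj(Y_{8,6})(Ω₁) = (-0.281874, 0.252992) ; Y_{8,6}(Ω₂) = (-0.448200, 0.057557) ; Δ = (0.111775, -0.129615)
  [+7]  conj(Y_{8,7})(Ω₁) = (-0.082009, 0.417767) ; Y_{8,7}(Ω₂) = (-0.254441, 0.202663) ; Δ = (-0.063799, -0.122917)
  [+8]  conj(Y_{8,8})(Ω₁) = (0.094239, 0.194260) ; Y_{8,8}(Ω₂) = (-0.043097, 0.116864) ; Δ = (-0.026763, 0.002641)
Total Σ_m = (-0.019817, 0.000000). Multiply by 0.739198: (-0.014648, 0.000000). P_8(cos γ) = -0.014648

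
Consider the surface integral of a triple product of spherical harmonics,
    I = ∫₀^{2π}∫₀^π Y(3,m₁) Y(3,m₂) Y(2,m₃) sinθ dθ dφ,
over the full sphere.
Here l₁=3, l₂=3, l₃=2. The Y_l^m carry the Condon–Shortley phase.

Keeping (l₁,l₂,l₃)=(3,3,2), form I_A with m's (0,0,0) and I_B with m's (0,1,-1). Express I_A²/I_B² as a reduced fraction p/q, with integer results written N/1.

8/1

Shared (l₁,l₂,l₃)=(3,3,2): N and (l;000)² cancel in I_A²/I_B².
A: Δ = 4!·2!·2!/9! = 1/3780; Racah Σ t=1..3: t=1:−1/24 t=2:+1/4 t=3:−1/24 = 1/6; ⇒ 3j(3 3 2; 0 0 0)² = 4/105, sgn +1
B: Δ = 4!·2!·2!/9! = 1/3780; Racah Σ t=2..3: t=2:+1/8 t=3:−1/12 = 1/24; ⇒ 3j(3 3 2; 0 1 -1)² = 1/210, sgn -1
I_A²/I_B² = (4/105)/(1/210) = 8/1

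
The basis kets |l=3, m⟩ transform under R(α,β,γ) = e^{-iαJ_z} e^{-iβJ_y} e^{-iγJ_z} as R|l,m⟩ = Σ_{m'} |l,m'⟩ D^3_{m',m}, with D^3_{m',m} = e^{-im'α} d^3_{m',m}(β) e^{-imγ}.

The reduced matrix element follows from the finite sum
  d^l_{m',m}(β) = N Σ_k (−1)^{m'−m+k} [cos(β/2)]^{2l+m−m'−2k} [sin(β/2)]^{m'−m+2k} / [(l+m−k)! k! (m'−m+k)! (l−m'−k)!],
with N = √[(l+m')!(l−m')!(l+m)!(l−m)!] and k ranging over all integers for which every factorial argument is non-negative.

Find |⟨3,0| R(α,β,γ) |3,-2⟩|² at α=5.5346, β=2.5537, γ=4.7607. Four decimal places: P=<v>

P=0.1228

First d^3_{0,-2}(β=2.5537), then the phase factors e^{-i(0)α} and e^{-i(-2)γ}:
With c≡cos(β/2)=0.289732 and s≡sin(β/2)=0.957108, N=[6·6·1·120]^{1/2}=65.726707
Admissible k: 0..1 (factorial args all ≥0)
  k=0: (−1)^2·65.7267/(12)·0.2897^4·0.9571^2 = +0.035356
  k=1: (−1)^3·65.7267/(12)·0.2897^2·0.9571^4 = -0.385830
d^3_{0,-2}(2.5537) = +0.035356 -0.385830 = -0.350474
|D^3_{0,-2}|² = |d^3_{0,-2}(β)|² = (-0.350474)² = 0.122832 (the z-rotation phases have unit modulus)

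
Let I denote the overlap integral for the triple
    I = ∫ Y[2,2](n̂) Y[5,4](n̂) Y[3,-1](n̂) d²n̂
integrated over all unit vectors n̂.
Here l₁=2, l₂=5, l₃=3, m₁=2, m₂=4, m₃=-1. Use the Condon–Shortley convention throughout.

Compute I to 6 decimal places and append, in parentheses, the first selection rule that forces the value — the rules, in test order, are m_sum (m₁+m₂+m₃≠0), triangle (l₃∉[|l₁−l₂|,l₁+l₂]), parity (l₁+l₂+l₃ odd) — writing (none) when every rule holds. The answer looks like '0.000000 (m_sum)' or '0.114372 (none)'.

Σmᵢ = 5 ≠ 0, so the φ-integral vanishes; I = 0

0.000000 (m_sum)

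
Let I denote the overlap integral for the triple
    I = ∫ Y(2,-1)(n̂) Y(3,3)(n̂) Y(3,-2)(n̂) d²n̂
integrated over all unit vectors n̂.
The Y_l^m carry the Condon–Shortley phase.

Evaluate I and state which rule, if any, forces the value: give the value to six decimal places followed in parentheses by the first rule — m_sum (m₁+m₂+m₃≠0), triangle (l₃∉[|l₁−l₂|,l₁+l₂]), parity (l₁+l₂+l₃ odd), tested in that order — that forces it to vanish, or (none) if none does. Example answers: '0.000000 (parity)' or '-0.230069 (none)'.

-0.210261 (none)

Checks pass: Σm=0; 8 even; l₃=3∈[1,5].
(2·2+1)(2·3+1)(2·3+1) = 245
Δ: 2! 2! 4! / 9! → 1/3780
sum: t=0:+1/24 t=1:−1/4 t=2:+1/24 = -1/6
3j²(2 3 3; 0 0 0) = Δ·Π!·Σ² = 4/105  (sign +1)
sum: t=2:+1/48 = 1/48
3j²(2 3 3; -1 3 -2) = Δ·Π!·Σ² = 5/84  (sign -1)
combine: 4πI² = 245·4/105·5/84 = 5/9
take √, sign -1: I = -0.21026104
No selection rule forces the value: the integral is nonzero (none).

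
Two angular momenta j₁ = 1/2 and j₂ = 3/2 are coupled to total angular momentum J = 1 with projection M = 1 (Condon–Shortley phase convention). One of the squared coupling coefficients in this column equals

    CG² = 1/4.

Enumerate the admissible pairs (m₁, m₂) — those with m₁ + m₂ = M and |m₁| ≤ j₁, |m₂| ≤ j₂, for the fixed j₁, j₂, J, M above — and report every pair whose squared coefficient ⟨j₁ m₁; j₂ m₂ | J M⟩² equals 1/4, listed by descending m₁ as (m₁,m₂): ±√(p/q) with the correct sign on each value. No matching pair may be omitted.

Admissible pairs with m₁+m₂ = M = 1: (-1/2,3/2), (1/2,1/2)
  (m₁,m₂)=(1/2,1/2): CG² = 1/4, CG = +√(1/4)   ← matches the target
  (m₁,m₂)=(-1/2,3/2): CG² = 3/4, CG = −√(3/4)
Pairs with CG² = 1/4: (1/2,1/2): +√(1/4)

(1/2,1/2): +√(1/4)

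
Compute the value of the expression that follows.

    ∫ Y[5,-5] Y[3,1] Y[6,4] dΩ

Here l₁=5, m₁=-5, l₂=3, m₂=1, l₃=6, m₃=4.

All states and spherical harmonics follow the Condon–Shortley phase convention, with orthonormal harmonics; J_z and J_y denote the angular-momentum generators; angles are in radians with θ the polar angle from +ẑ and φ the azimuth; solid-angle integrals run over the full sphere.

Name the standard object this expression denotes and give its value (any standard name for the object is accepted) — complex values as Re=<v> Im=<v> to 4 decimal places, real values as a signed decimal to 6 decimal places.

Gaunt coefficient, -0.152880

This is a Gaunt coefficient — the integral of a triple product of spherical harmonics over the sphere.
Rules hold: Σm=0, L=14 even, 2≤6≤8.
N = 11·7·13 = 1001
Δ = 2!·8!·4!/15! = 1/675675
Racah Σ t=0..2: t=0:+1/8640 t=1:−1/2304 t=2:+1/8640 = -7/34560
⇒ 3j(5 3 6; 0 0 0)² = 7/429, sgn -1
Racah Σ t=2..2: t=2:+1/322560 = 1/322560
⇒ 3j(5 3 6; -5 1 4)² = 18/1001, sgn +1
4πI² = N·(3j₀)²·(3jₘ)² = 42/143
I = -1·√(0.293706/4π) = -0.15288036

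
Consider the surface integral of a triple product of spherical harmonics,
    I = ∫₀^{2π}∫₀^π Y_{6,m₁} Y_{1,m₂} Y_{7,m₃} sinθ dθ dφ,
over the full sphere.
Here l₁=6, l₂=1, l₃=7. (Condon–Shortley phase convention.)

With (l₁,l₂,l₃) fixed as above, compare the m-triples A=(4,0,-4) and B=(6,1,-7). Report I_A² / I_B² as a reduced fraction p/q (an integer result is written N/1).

Same 6,1,7: normalisation and zero-m 3j drop out of the ratio.
A: Δ: 0! 12! 2! / 15! → 1/1365; sum: t=0:+1/7257600 = 1/7257600; 3j²(6 1 7; 4 0 -4) = Δ·Π!·Σ² = 11/455  (sign -1)
B: Δ: 0! 12! 2! / 15! → 1/1365; sum: t=0:+1/958003200 = 1/958003200; 3j²(6 1 7; 6 1 -7) = Δ·Π!·Σ² = 1/15  (sign +1)
I_A²/I_B² = (11/455)/(1/15) = 33/91

33/91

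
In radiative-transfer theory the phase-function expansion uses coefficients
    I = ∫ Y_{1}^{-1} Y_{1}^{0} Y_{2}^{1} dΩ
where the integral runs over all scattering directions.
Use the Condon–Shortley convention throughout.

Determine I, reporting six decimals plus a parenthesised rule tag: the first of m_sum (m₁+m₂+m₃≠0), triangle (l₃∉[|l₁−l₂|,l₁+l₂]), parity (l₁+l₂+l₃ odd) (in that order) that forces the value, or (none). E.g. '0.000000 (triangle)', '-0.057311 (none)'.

-0.218510 (none)

Rules hold: Σm=0, L=4 even, 0≤2≤2.
N = 3·3·5 = 45
Δ = 0!·2!·2!/5! = 1/30
Racah Σ t=0..0: t=0:+1/1 = 1/1
⇒ 3j(1 1 2; 0 0 0)² = 2/15, sgn +1
Racah Σ t=0..0: t=0:+1/2 = 1/2
⇒ 3j(1 1 2; -1 0 1)² = 1/10, sgn -1
4πI² = N·(3j₀)²·(3jₘ)² = 3/5
I = -1·√(0.6/4π) = -0.21850969
No selection rule forces the value: the integral is nonzero (none).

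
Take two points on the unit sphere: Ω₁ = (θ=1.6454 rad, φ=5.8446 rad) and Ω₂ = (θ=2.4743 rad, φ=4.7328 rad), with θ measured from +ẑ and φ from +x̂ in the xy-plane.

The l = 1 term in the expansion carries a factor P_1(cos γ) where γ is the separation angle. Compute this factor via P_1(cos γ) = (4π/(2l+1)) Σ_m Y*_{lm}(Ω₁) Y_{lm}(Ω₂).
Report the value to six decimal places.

Summing Y*_{l m}(θ₁,φ₁)·Y_{l m}(θ₂,φ₂) over m ∈ [−1, 1]; prefactor 4π/(2·1+1) = 4.188790:
  m=-1: (0.311924, -0.146309) × (0.004364, 0.213769) = (0.032637, 0.066041)  (running Σ = (0.032637, 0.066041))
  m=0: (-0.036418, -0.000000) × (-0.383797, 0.000000) = (0.013977, 0.000000)  (running Σ = (0.046615, 0.066041))
  m=1: (-0.311924, -0.146309) × (-0.004364, 0.213769) = (0.032637, -0.066041)  (running Σ = (0.079252, 0.000000))
Accumulated sum (0.079252, 0.000000); after 4π/(2l+1) scaling, (0.331970, 0.000000) ⇒ P_1 = 0.331970

0.331970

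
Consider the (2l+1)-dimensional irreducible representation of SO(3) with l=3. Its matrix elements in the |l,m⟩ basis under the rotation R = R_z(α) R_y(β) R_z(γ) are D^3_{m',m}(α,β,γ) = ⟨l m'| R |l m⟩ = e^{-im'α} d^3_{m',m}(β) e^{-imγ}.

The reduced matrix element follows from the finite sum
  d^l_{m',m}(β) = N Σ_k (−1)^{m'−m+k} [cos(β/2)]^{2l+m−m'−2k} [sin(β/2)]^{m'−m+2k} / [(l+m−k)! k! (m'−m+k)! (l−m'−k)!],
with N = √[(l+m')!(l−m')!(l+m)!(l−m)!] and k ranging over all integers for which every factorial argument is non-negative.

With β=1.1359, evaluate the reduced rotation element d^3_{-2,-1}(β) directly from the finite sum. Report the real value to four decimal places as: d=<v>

d=0.1345

d^3_{-2,-1}(β=1.1359) via the finite sum:
With c≡cos(β/2)=0.843005 and s≡sin(β/2)=0.537905, N=[1·120·2·24]^{1/2}=75.894664
k∈{1,2} keeps every argument non-negative
  k=1: (−1)^0·75.8947/(24)·0.8430^5·0.5379^1 = +0.724198
  k=2: (−1)^1·75.8947/(12)·0.8430^3·0.5379^3 = -0.589709
d^3_{-2,-1}(1.1359) = +0.724198 -0.589709 = +0.134489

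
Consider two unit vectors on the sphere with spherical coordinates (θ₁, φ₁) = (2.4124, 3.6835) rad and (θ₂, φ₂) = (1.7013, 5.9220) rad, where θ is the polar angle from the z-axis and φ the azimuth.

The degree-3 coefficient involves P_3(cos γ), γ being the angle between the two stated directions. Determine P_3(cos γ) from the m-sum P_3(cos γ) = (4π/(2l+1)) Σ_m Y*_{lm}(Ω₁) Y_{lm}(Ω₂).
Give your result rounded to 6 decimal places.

Summing Y*_{l m}(θ₁,φ₁)·Y_{l m}(θ₂,φ₂) over m ∈ [−3, 3]; prefactor 4π/(2·3+1) = 1.795196:
  term(m=-3) = (0.045566, -0.021025)   from Y*(Ω₁)=(0.006774, -0.123214), Y(Ω₂)=(0.190399, 0.359345)
  term(m=-2) = (-0.010316, 0.043012)   from Y*(Ω₁)=(-0.158315, -0.298981), Y(Ω₂)=(-0.098088, -0.086442)
  term(m=-1) = (0.069623, 0.088295)   from Y*(Ω₁)=(-0.328445, -0.197732), Y(Ω₂)=(-0.274376, -0.103647)
  term(m=+0) = (0.008650, 0.000000)   from Y*(Ω₁)=(0.061101, -0.000000), Y(Ω₂)=(0.141576, 0.000000)
  term(m=+1) = (0.069623, -0.088295)   from Y*(Ω₁)=(0.328445, -0.197732), Y(Ω₂)=(0.274376, -0.103647)
  term(m=+2) = (-0.010316, -0.043012)   from Y*(Ω₁)=(-0.158315, 0.298981), Y(Ω₂)=(-0.098088, 0.086442)
  term(m=+3) = (0.045566, 0.021025)   from Y*(Ω₁)=(-0.006774, -0.123214), Y(Ω₂)=(-0.190399, 0.359345)
Total Σ_m = (0.218397, 0.000000). Multiply by 1.795196: (0.392066, 0.000000). P_3(cos γ) = 0.392066

0.392066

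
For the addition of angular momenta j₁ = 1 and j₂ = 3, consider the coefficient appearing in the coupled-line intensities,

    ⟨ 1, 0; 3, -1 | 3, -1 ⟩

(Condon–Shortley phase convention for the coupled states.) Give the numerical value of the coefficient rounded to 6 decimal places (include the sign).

+√(1/12) = +0.288675

√[7·1!1!5!/8! · 1!1!2!4!2!4!] = √(48)
  +(−1)^0/∏(0,1,1,2,0,3)! = 1/12  (running 1/12)
  +(−1)^1/∏(1,0,0,1,1,4)! = -1/24  (running 1/24)
⟨..|..⟩ = √(48)·(1/24) = +0.288675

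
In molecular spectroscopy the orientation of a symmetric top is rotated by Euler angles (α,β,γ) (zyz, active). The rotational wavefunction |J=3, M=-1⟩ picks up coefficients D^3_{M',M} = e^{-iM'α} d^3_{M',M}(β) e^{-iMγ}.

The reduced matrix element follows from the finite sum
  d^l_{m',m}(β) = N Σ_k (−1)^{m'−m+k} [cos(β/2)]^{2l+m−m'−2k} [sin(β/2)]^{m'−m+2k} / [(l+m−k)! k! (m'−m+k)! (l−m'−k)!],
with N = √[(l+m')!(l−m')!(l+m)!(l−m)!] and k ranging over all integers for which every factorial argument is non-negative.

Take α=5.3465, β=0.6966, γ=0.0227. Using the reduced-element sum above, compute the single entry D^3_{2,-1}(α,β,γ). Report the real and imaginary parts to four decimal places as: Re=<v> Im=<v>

First d^3_{2,-1}(β=0.6966), then the phase factors e^{-i(2)α} and e^{-i(-1)γ}:
c=cos(0.696600/2)=0.939954, s=sin(0.696600/2)=0.341300; N=√[120·1·2·24]=75.894664
k∈{0,1} keeps every argument non-negative
  k=0: (−1)^3·75.8947/(12)·0.9400^3·0.3413^3 = -0.208814
  k=1: (−1)^4·75.8947/(24)·0.9400^1·0.3413^5 = +0.013765
d^3_{2,-1}(0.6966) = -0.208814 +0.013765 = -0.195049
Phases: e^{-i·(2)·5.3465}=-0.297979+0.954573i, e^{-i·(-1)·0.0227}=+0.999742+0.022698i ⇒ D=+0.062332-0.184821i

Re=0.0623 Im=-0.1848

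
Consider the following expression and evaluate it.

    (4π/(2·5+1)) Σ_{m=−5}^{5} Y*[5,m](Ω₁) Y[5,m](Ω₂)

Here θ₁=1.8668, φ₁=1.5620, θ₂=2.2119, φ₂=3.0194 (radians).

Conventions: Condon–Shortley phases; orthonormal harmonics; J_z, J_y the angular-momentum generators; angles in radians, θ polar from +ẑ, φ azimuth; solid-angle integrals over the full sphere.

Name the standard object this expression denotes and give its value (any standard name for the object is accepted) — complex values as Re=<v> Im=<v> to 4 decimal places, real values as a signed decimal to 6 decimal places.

This sum is the spherical-harmonic addition theorem: it equals the Legendre polynomial P_l(cos γ) of the angle γ between the two directions.
Expand P_5 via completeness: Σ_{m} conj(Y_{5,m}) at Ω₁ times Y_{5,m} at Ω₂ —
  m=-5: (0.016339, 0.371252) × (-0.125696, -0.088032) = (0.030628, -0.048103)  (running Σ = (0.030628, -0.048103))
  m=-4: (-0.358152, 0.012607) × (-0.319738, -0.170040) = (0.116658, 0.056869)  (running Σ = (0.147286, 0.008766))
  m=-3: (0.001871, 0.070878) × (-0.368952, -0.141652) = (0.009350, -0.026415)  (running Σ = (0.156636, -0.017650))
  m=-2: (-0.336791, 0.005926) × (-0.046177, -0.011515) = (0.015620, 0.003605)  (running Σ = (0.172256, -0.014045))
  m=-1: (-0.000106, -0.012009) × (0.336519, 0.041326) = (0.000461, -0.004046)  (running Σ = (0.172717, -0.018091))
  m=0: (-0.324084, -0.000000) × (0.138366, 0.000000) = (-0.044842, -0.000000)  (running Σ = (0.127875, -0.018091))
  m=1: (0.000106, -0.012009) × (-0.336519, 0.041326) = (0.000461, 0.004046)  (running Σ = (0.128336, -0.014045))
  m=2: (-0.336791, -0.005926) × (-0.046177, 0.011515) = (0.015620, -0.003605)  (running Σ = (0.143956, -0.017650))
  m=3: (-0.001871, 0.070878) × (0.368952, -0.141652) = (0.009350, 0.026415)  (running Σ = (0.153306, 0.008766))
  m=4: (-0.358152, -0.012607) × (-0.319738, 0.170040) = (0.116658, -0.056869)  (running Σ = (0.269964, -0.048103))
  m=5: (-0.016339, 0.371252) × (0.125696, -0.088032) = (0.030628, 0.048103)  (running Σ = (0.300592, 0.000000))
Σ over m = (0.300592, 0.000000); ×(4π/11) → (0.343396, 0.000000). Real part: 0.343396

Legendre polynomial (addition theorem), +0.343396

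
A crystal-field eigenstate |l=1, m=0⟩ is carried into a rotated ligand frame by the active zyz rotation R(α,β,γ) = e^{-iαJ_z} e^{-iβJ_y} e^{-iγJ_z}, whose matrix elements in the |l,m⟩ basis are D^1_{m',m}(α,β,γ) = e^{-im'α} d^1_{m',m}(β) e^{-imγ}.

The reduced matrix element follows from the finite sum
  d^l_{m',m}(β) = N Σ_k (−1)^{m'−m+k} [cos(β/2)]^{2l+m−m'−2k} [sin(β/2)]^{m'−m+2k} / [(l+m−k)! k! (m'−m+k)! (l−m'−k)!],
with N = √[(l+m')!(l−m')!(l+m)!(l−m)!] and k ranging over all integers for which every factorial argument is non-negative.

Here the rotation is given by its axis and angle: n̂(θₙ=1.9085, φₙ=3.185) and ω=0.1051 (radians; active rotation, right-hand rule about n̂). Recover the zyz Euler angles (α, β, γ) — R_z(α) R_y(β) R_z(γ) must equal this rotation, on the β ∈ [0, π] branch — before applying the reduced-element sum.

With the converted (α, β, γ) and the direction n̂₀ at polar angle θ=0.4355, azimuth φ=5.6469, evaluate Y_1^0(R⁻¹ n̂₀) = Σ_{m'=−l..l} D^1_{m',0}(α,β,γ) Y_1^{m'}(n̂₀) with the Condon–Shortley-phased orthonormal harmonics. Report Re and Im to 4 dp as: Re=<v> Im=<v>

Re=0.4283 Im=0.0000

Axis–angle → zyz. n̂ = (sinθₙcosφₙ, sinθₙsinφₙ, cosθₙ) = (-0.942629, -0.040943, -0.331321), ω = 0.1051.
R = I cosω + sinω [n̂]ₓ + (1−cosω) n̂n̂ᵀ gives
  R = [+0.999385, +0.034971, -0.002572; -0.034545, +0.994491, +0.098963; +0.006018, -0.098813, +0.995088]
β = atan2(√(R₁₃²+R₂₃²), R₃₃) = 0.099159; α = atan2(R₂₃, R₁₃) mod 2π = 1.596778; γ = atan2(R₃₂, −R₃₁) mod 2π = 4.651556
Need the full column D^1_{m',0} for m'=−1..1 at α=1.5968, β=0.0992, γ=4.6516.
cos(β/2)=0.998771, sin(β/2)=0.049559
d^1_{-1,0}: single k=1 term ⇒ +0.070001;  D = -0.001819+0.069977i
d^1_{0,0}: k∈[0..1] ⇒ +0.997544 -0.002456 = +0.995088;  D = +0.995088+0.000000i
d^1_{1,0}: single k=0 term ⇒ -0.070001;  D = +0.001819+0.069977i
Y_1^{m'}(θ=0.4355,φ=5.6469) and Σ D·Y over m':
  (-0.0018+0.0700i)·(+0.1172+0.0866i)  (+0.9951+0.0000i)·(+0.4430+0.0000i)  (+0.0018+0.0700i)·(-0.1172+0.0866i)
Y_1^0(R⁻¹ n̂) = +0.428272+0.000000i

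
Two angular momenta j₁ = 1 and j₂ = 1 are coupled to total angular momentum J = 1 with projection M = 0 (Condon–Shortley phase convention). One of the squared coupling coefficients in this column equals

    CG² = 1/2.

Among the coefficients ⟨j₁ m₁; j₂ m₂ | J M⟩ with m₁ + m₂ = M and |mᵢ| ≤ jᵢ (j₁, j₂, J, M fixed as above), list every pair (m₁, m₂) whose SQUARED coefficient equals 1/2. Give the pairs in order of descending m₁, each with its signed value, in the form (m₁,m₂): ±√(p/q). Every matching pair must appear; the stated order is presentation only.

(1,-1): +√(1/2); (-1,1): −√(1/2)

Admissible pairs with m₁+m₂ = M = 0: (-1,1), (0,0), (1,-1)
  (m₁,m₂)=(1,-1): CG² = 1/2, CG = +√(1/2)   ← matches the target
  (m₁,m₂)=(0,0): CG² = 0/1, CG = 0
  (m₁,m₂)=(-1,1): CG² = 1/2, CG = −√(1/2)   ← matches the target
Pairs with CG² = 1/2: (1,-1): +√(1/2); (-1,1): −√(1/2)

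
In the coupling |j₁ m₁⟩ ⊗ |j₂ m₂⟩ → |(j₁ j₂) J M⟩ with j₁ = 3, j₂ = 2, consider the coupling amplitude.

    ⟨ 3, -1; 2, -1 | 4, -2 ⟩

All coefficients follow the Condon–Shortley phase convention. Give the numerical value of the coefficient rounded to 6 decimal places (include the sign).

+0.188982

√[9·1!5!3!/10! · 2!4!1!3!2!6!] = √(5184/7)
  +(−1)^0/∏(0,1,4,1,1,2)! = 1/48  (running 1/48)
  +(−1)^1/∏(1,0,3,0,2,3)! = -1/72  (running 1/144)
⟨..|..⟩ = √(5184/7)·(1/144) = +0.188982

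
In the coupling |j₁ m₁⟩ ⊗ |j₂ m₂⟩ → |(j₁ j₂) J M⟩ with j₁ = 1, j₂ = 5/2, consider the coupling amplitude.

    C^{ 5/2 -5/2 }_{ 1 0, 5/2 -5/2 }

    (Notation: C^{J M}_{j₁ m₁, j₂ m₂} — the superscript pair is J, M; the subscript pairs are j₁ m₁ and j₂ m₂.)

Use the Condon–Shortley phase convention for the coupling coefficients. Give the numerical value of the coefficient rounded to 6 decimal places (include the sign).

√[6·1!1!4!/7! · 1!1!0!5!0!5!] = √(2880/7)
  +(−1)^0/∏(0,1,1,0,0,4)! = 1/24  (running 1/24)
⟨..|..⟩ = √(2880/7)·(1/24) = +0.845154

+0.845154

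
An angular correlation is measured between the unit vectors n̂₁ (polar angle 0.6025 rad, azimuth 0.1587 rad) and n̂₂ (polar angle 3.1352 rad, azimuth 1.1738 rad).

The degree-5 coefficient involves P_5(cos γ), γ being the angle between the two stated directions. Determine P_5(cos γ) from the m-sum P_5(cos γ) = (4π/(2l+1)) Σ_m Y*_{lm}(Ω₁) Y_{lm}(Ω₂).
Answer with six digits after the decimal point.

0.363266

Summing Y*_{l m}(θ₁,φ₁)·Y_{l m}(θ₂,φ₂) over m ∈ [−5, 5]; prefactor 4π/(2·5+1) = 1.142397:
  term(m=-5) = 0.00000 + 0.00000j   from Y*(Ω₁)=0.01903 + 0.01934j, Y(Ω₂)=0.00000 + 0.00000j
  term(m=-4) = 0.00000 - 0.00000j   from Y*(Ω₁)=0.10043 + 0.07396j, Y(Ω₂)=0.00000 - 0.00000j
  term(m=-3) = -0.00000 - 0.00000j   from Y*(Ω₁)=0.28593 + 0.14744j, Y(Ω₂)=-0.00000 + 0.00000j
  term(m=-2) = 0.00003 + 0.00006j   from Y*(Ω₁)=0.44161 + 0.14507j, Y(Ω₂)=0.00010 + 0.00010j
  term(m=-1) = 0.00184 - 0.00296j   from Y*(Ω₁)=0.21034 + 0.03366j, Y(Ω₂)=0.00633 - 0.01510j
  term(m=+0) = 0.31425 + 0.00000j   from Y*(Ω₁)=-0.33598 + 0.00000j, Y(Ω₂)=-0.93532 + 0.00000j
  term(m=+1) = 0.00184 + 0.00296j   from Y*(Ω₁)=-0.21034 + 0.03366j, Y(Ω₂)=-0.00633 - 0.01510j
  term(m=+2) = 0.00003 - 0.00006j   from Y*(Ω₁)=0.44161 - 0.14507j, Y(Ω₂)=0.00010 - 0.00010j
  term(m=+3) = -0.00000 + 0.00000j   from Y*(Ω₁)=-0.28593 + 0.14744j, Y(Ω₂)=0.00000 + 0.00000j
  term(m=+4) = 0.00000 + 0.00000j   from Y*(Ω₁)=0.10043 - 0.07396j, Y(Ω₂)=0.00000 + 0.00000j
  term(m=+5) = 0.00000 - 0.00000j   from Y*(Ω₁)=-0.01903 + 0.01934j, Y(Ω₂)=-0.00000 + 0.00000j
Accumulated sum 0.31799 + 0.00000j; after 4π/(2l+1) scaling, 0.36327 + 0.00000j ⇒ P_5 = 0.363266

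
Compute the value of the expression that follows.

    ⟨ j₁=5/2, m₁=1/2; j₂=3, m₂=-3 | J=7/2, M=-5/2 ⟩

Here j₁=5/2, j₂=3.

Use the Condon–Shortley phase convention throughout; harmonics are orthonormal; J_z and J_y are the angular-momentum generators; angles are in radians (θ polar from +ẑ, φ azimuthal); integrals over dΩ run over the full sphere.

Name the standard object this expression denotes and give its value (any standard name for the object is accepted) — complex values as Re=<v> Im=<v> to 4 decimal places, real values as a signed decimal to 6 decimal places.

This is a Clebsch–Gordan (vector-coupling) coefficient.
√[8·2!3!4!/10! · 3!2!0!6!1!6!] = √(27648/7)
  +(−1)^0/∏(0,2,2,0,1,4)! = 1/96  (running 1/96)
⟨..|..⟩ = √(27648/7)·(1/96) = +0.654654

Clebsch–Gordan coefficient, +√(3/7) ≈ +0.654654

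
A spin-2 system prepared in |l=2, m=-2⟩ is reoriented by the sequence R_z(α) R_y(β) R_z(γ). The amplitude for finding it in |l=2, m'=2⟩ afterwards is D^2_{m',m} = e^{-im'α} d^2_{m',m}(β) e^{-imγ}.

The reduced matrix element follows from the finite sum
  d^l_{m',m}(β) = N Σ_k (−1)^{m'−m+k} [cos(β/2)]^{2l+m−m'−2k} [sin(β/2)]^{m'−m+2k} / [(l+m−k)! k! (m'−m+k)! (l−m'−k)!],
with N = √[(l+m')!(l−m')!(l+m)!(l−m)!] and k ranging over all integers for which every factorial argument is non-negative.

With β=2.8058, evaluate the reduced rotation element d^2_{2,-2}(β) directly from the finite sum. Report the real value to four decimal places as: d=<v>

d^2_{2,-2}(β=2.8058) via the finite sum:
Half-angle: c=0.167109, s=0.985938. N=√(24·1·1·24)=24.000000
k: max(0,(-2)−(2))=0 … min(2+(-2),2−(2))=0
  k=0: (−1)^4·24.0000/(24)·0.1671^0·0.9859^4 = +0.944929
d^2_{2,-2}(2.8058) = +0.944929

d=0.9449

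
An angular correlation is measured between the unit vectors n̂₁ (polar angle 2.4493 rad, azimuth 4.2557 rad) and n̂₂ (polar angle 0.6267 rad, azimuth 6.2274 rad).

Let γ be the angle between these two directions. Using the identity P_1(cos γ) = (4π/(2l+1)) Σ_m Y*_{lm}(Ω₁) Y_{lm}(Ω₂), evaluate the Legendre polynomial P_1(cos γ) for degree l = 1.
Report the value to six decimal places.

-0.769590

Addition theorem: P_1(cos γ) = (4π/3) Σ_m Y*_{lm}(Ω₁) Y_{lm}(Ω₂), m = −1…1:
  [-1]  conj(Y_{1,-1})(Ω₁) = -0.097249-0.197930i ; Y_{1,-1}(Ω₂) = +0.202309+0.011298i ; Δ = -0.017438-0.041142i
  [+0]  conj(Y_{1,0})(Ω₁) = -0.376119-0.000000i ; Y_{1,0}(Ω₂) = +0.395752+0.000000i ; Δ = -0.148850-0.000000i
  [+1]  conj(Y_{1,1})(Ω₁) = +0.097249-0.197930i ; Y_{1,1}(Ω₂) = -0.202309+0.011298i ; Δ = -0.017438+0.041142i
Σ over m = -0.183726+0.000000i; ×(4π/3) → -0.769590+0.000000i. Real part: -0.769590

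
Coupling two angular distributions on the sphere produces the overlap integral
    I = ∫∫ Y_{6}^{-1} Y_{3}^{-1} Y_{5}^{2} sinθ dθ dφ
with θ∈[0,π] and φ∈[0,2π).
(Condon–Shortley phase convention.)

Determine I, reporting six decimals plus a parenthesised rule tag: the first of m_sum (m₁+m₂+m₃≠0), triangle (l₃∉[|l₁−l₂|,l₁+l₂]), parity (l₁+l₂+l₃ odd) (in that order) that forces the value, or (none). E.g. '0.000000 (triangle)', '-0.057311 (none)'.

Checks pass: Σm=0; 14 even; l₃=5∈[3,9].
(2·6+1)(2·3+1)(2·5+1) = 1001
Δ: 4! 8! 2! / 15! → 1/675675
sum: t=1:−1/8640 t=2:+1/2304 t=3:−1/8640 = 7/34560
3j²(6 3 5; 0 0 0) = Δ·Π!·Σ² = 7/429  (sign -1)
sum: t=0:+1/241920 t=1:−1/8640 t=2:+1/5760 = 1/16128
3j²(6 3 5; -1 -1 2) = Δ·Π!·Σ² = 5/1001  (sign -1)
combine: 4πI² = 1001·7/429·5/1001 = 35/429
take √, sign +1: I = 0.08057502
No selection rule forces the value: the integral is nonzero (none).

0.080575 (none)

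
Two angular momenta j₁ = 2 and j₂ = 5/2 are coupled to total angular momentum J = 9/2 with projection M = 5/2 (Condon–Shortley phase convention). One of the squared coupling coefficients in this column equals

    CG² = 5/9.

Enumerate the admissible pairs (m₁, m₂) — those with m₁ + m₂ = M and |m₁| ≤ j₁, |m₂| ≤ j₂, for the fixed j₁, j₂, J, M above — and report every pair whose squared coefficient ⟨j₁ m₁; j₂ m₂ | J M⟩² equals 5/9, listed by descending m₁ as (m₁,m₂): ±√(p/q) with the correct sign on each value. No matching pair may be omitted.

(1,3/2): +√(5/9)

Admissible pairs with m₁+m₂ = M = 5/2: (0,5/2), (1,3/2), (2,1/2)
  (m₁,m₂)=(2,1/2): CG² = 5/18, CG = +√(5/18)
  (m₁,m₂)=(1,3/2): CG² = 5/9, CG = +√(5/9)   ← matches the target
  (m₁,m₂)=(0,5/2): CG² = 1/6, CG = +√(1/6)
Pairs with CG² = 5/9: (1,3/2): +√(5/9)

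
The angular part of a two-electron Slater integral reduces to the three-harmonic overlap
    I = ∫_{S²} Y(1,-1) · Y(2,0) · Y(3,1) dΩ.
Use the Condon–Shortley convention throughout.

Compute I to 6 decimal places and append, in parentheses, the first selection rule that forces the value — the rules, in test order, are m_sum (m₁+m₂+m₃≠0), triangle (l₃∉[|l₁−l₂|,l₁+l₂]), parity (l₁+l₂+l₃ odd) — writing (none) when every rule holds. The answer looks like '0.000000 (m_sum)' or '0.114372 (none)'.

-0.202301 (none)

m-sum 0 ✓  L=6 even ✓  1≤3≤3 ✓
Π(2lᵢ+1) = 3×5×7 = 105
triangle coeff Δ(1,2,3) = 1/105
Σ_t [0,0]: t=0:+1/4 = 1/4
(3j)²=3/35 [(1 2 3; 0 0 0)], sign=-1
Σ_t [0,0]: t=0:+1/8 = 1/8
(3j)²=2/35 [(1 2 3; -1 0 1)], sign=+1
⇒ 4πI² = 18/35
I = (-1)√(18/35/(4π)) = -0.20230066
No selection rule forces the value: the integral is nonzero (none).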